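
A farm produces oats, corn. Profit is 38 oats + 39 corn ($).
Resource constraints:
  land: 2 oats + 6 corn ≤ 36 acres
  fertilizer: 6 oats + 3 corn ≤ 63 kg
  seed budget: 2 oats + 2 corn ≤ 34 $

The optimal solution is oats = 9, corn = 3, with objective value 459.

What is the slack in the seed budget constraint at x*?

seed budget used = 2·9 + 2·3 = 24; slack = 34 − 24 = 10.

10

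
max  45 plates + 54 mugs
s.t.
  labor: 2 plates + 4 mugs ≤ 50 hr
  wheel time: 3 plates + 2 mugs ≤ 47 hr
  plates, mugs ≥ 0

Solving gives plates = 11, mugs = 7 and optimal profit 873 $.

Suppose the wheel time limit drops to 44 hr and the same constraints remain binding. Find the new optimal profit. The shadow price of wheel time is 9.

846

Δb = -3, so new z* = 873 + (9)·(-3) = 873 − 27 = 846.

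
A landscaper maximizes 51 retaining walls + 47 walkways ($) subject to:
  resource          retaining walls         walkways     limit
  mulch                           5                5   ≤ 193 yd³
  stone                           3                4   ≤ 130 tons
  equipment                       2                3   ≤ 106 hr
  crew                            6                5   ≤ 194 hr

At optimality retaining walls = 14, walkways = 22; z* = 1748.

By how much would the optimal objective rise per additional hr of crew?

7

At the optimum: mulch uses 180 of 193 (slack = 13); stone uses 130 of 130 (binding); equipment uses 94 of 106 (slack = 12); crew uses 194 of 194 (binding).
Slack constraints have shadow price 0 (complementary slackness).
From A_Bᵀ y = c: 3·y_stone + 6·y_crew = 51; 4·y_stone + 5·y_crew = 47.
→ y_stone = 3 and y_crew = 7.
Shadow price of crew = 7.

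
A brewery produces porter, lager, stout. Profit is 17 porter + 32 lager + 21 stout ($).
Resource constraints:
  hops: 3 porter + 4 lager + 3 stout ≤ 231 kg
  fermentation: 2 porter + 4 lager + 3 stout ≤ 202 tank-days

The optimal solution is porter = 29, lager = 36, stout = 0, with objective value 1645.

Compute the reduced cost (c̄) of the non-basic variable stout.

-3

Check each constraint at x*: hops 231/231 (tight); fermentation 202/202 (tight).
The binding rows give the dual system: 3·y_hops + 2·y_fermentation = 17 and 4·y_hops + 4·y_fermentation = 32.
→ y_hops = 1 and y_fermentation = 7.
Reduced cost of stout: c₃ − yᵀa₃ = 21 − (1·3 + 7·3) = 21 − 24 = -3.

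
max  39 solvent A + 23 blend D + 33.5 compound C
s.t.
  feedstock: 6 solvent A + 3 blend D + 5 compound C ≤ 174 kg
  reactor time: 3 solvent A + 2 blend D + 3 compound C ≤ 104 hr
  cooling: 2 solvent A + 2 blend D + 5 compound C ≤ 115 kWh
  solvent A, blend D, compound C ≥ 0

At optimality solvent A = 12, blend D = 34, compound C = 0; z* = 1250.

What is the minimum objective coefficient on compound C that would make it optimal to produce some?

36

At the optimum: feedstock uses 174 of 174 (binding); reactor time uses 104 of 104 (binding); cooling uses 92 of 115 (slack = 23).
Since cooling is not tight, its dual is 0.
The binding rows give the dual system: 6·y_feedstock + 3·y_reactor time = 39 and 3·y_feedstock + 2·y_reactor time = 23.
This yields shadow prices y_feedstock = 3, y_reactor time = 7.
compound C enters the basis when its profit ≥ yᵀa₃ = 3·5 + 7·3 = 36.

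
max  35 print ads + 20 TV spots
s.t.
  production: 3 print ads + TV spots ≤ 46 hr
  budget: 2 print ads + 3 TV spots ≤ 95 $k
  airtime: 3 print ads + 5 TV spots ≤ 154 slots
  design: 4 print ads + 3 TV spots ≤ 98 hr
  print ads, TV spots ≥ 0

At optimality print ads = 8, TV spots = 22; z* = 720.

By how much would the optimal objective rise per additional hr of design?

At the optimum: production uses 46 of 46 (binding); budget uses 82 of 95 (slack = 13); airtime uses 134 of 154 (slack = 20); design uses 98 of 98 (binding).
By complementary slackness, y = 0 for the non-binding constraints.
Dual feasibility on the basic columns requires 3·y_production + 4·y_design = 35, 1·y_production + 3·y_design = 20.
→ y_production = 5 and y_design = 5.
Shadow price of design = 5.

5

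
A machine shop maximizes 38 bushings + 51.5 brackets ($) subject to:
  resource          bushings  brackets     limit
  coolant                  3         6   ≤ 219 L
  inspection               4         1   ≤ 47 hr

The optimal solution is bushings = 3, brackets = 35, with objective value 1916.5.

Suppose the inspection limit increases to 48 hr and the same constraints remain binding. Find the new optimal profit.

1920

Check each constraint at x*: coolant 219/219 (tight); inspection 47/47 (tight).
Dual feasibility on the basic columns requires 3·y_coolant + 4·y_inspection = 38, 6·y_coolant + 1·y_inspection = 51.5.
Solving: y_coolant = 8, y_inspection = 3.5.
Δz = y_inspection·Δb = 3.5 × (1) = 3.5, so new z* = 1916.5 + 3.5 = 1920.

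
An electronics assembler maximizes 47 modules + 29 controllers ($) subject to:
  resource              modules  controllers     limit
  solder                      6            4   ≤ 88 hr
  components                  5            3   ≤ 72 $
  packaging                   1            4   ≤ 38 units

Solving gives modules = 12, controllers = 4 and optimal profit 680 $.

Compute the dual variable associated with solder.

Check each constraint at x*: solder 88/88 (tight); components 72/72 (tight); packaging 28/38 (slack 10).
Since packaging is not tight, its dual is 0.
Dual feasibility on the basic columns requires 6·y_solder + 5·y_components = 47, 4·y_solder + 3·y_components = 29.
Solving: y_solder = 2, y_components = 7.
Shadow price of solder = 2.

2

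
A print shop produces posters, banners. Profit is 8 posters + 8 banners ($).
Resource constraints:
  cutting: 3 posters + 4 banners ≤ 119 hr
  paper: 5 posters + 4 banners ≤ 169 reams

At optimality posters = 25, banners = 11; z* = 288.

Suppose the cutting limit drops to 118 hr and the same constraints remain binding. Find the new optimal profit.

287

Check each constraint at x*: cutting 119/119 (tight); paper 169/169 (tight).
From A_Bᵀ y = c: 3·y_cutting + 5·y_paper = 8; 4·y_cutting + 4·y_paper = 8.
Solving: y_cutting = 1, y_paper = 1.
Δz = y_cutting·Δb = 1 × (-1) = -1, so new z* = 288 − 1 = 287.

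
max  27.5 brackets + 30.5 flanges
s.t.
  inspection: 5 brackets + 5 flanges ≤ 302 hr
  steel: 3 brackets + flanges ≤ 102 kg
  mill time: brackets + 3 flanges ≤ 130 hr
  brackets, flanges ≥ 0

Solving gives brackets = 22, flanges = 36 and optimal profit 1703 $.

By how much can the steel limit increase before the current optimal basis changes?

Binding constraints: steel, mill time. The basis is B = [[3,1],[1,3]] with det 8.
Per unit increase in steel, x* moves by d = (0.375, -0.125).
The basis stays optimal until inspection becomes binding; allowable increase = 9.6 kg.

9.6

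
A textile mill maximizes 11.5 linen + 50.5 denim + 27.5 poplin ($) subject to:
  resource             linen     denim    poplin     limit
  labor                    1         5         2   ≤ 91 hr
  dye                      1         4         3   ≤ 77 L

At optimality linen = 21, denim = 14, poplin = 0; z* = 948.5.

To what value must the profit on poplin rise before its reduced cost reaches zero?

Check each constraint at x*: labor 91/91 (tight); dye 77/77 (tight).
The binding rows give the dual system: 1·y_labor + 1·y_dye = 11.5 and 5·y_labor + 4·y_dye = 50.5.
This yields shadow prices y_labor = 4.5, y_dye = 7.
poplin enters the basis when its profit ≥ yᵀa₃ = 4.5·2 + 7·3 = 30.

30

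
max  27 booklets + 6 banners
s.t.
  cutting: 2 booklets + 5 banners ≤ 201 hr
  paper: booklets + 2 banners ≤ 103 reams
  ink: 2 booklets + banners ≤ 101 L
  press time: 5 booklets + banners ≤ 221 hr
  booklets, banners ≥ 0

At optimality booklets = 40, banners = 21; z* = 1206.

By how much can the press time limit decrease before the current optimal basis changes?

Binding constraints: ink, press time. The basis is B = [[2,1],[5,1]] with det -3.
Per unit decrease in press time, x* moves by d = (-0.3333, 0.6667).
The basis stays optimal until cutting becomes binding; allowable decrease = 6 hr.

6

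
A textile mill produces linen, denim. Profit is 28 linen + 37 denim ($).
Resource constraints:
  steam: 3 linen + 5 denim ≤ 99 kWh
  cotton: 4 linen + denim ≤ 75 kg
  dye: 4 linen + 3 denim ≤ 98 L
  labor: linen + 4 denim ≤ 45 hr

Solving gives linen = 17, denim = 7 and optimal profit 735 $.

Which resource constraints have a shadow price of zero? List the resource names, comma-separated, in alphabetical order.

steam: 86/99 (slack 13)
cotton: 75/75 (binding)
dye: 89/98 (slack 9)
labor: 45/45 (binding)
By complementary slackness, a constraint with positive slack has shadow price 0 → dye, steam.

dye, steam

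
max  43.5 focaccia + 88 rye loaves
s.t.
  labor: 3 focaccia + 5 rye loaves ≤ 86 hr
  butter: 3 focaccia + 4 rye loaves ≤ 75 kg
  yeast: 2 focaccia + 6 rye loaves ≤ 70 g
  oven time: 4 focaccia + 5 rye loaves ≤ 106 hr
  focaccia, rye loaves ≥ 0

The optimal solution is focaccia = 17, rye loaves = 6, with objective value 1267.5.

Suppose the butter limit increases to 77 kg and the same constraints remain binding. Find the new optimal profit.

At the optimum: labor uses 81 of 86 (slack = 5); butter uses 75 of 75 (binding); yeast uses 70 of 70 (binding); oven time uses 98 of 106 (slack = 8).
Slack constraints have shadow price 0 (complementary slackness).
From A_Bᵀ y = c: 3·y_butter + 2·y_yeast = 43.5; 4·y_butter + 6·y_yeast = 88.
This yields shadow prices y_butter = 8.5, y_yeast = 9.
Δz = y_butter·Δb = 8.5 × (2) = 17, so new z* = 1267.5 + 17 = 1284.5.

1284.5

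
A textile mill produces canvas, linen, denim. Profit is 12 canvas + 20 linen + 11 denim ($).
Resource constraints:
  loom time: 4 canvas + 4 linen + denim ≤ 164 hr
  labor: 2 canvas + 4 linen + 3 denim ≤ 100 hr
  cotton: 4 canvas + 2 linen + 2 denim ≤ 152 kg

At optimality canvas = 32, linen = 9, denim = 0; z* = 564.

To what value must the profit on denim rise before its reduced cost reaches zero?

Check each constraint at x*: loom time 164/164 (tight); labor 100/100 (tight); cotton 146/152 (slack 6).
Slack constraints have shadow price 0 (complementary slackness).
From A_Bᵀ y = c: 4·y_loom time + 2·y_labor = 12; 4·y_loom time + 4·y_labor = 20.
Solving: y_loom time = 1, y_labor = 4.
denim enters the basis when its profit ≥ yᵀa₃ = 1·1 + 4·3 = 13.

13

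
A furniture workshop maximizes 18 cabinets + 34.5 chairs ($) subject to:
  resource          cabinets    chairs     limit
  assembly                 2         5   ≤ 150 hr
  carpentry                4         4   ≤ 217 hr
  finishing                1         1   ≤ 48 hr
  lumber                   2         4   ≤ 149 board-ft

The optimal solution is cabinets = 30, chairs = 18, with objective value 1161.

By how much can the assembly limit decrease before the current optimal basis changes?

Binding constraints: assembly, finishing. The basis is B = [[2,5],[1,1]] with det -3.
Per unit decrease in assembly, x* moves by d = (0.3333, -0.3333).
The basis stays optimal until chairs reaches 0; allowable decrease = 54 hr.

54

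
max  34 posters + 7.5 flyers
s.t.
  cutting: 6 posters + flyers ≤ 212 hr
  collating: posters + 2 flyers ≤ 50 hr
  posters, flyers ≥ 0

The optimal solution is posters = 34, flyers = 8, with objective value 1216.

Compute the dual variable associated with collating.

1

Check each constraint at x*: cutting 212/212 (tight); collating 50/50 (tight).
The binding rows give the dual system: 6·y_cutting + 1·y_collating = 34 and 1·y_cutting + 2·y_collating = 7.5.
Solving: y_cutting = 5.5, y_collating = 1.
Shadow price of collating = 1.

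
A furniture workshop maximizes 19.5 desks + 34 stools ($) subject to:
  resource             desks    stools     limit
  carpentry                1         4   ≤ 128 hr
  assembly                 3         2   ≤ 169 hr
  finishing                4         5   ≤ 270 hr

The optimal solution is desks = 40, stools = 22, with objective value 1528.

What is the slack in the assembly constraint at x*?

5

assembly used = 3·40 + 2·22 = 164; slack = 169 − 164 = 5.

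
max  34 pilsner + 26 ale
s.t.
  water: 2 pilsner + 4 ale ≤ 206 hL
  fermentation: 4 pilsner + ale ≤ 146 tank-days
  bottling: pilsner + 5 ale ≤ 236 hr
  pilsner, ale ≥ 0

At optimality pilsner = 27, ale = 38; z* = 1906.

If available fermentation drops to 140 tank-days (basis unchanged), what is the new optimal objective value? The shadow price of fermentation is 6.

1870

Δb = -6, so new z* = 1906 + (6)·(-6) = 1906 − 36 = 1870.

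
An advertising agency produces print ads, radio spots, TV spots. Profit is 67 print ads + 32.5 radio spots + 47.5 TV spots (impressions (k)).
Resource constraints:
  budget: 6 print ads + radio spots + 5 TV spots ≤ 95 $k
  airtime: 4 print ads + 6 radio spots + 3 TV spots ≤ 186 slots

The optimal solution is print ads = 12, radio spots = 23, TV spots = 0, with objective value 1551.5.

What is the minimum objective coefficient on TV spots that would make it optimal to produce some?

54.5

At the optimum: budget uses 95 of 95 (binding); airtime uses 186 of 186 (binding).
The binding rows give the dual system: 6·y_budget + 4·y_airtime = 67 and 1·y_budget + 6·y_airtime = 32.5.
This yields shadow prices y_budget = 8.5, y_airtime = 4.
TV spots enters the basis when its profit ≥ yᵀa₃ = 8.5·5 + 4·3 = 54.5.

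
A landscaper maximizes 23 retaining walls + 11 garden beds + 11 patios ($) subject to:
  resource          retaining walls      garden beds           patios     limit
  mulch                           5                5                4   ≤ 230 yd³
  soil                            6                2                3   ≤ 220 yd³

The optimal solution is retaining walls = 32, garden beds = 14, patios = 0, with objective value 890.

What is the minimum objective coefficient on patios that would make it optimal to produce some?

Check each constraint at x*: mulch 230/230 (tight); soil 220/220 (tight).
The binding rows give the dual system: 5·y_mulch + 6·y_soil = 23 and 5·y_mulch + 2·y_soil = 11.
This yields shadow prices y_mulch = 1, y_soil = 3.
patios enters the basis when its profit ≥ yᵀa₃ = 1·4 + 3·3 = 13.

13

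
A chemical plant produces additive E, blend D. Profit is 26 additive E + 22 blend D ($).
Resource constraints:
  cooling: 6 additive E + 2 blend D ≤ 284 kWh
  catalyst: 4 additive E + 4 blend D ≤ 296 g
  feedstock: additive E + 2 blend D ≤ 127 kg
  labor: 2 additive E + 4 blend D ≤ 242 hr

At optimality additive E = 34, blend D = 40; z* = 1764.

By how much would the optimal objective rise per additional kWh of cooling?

Check each constraint at x*: cooling 284/284 (tight); catalyst 296/296 (tight); feedstock 114/127 (slack 13); labor 228/242 (slack 14).
Since feedstock, labor are not tight, their duals are 0.
From A_Bᵀ y = c: 6·y_cooling + 4·y_catalyst = 26; 2·y_cooling + 4·y_catalyst = 22.
This yields shadow prices y_cooling = 1, y_catalyst = 5.
Shadow price of cooling = 1.

1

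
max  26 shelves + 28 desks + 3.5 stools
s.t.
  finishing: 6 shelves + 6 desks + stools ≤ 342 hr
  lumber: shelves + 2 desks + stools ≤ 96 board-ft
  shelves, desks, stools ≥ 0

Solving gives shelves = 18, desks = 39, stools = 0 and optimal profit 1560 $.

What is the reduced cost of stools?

Check each constraint at x*: finishing 342/342 (tight); lumber 96/96 (tight).
From A_Bᵀ y = c: 6·y_finishing + 1·y_lumber = 26; 6·y_finishing + 2·y_lumber = 28.
→ y_finishing = 4 and y_lumber = 2.
Reduced cost of stools: c₃ − yᵀa₃ = 3.5 − (4·1 + 2·1) = 3.5 − 6 = -2.5.

-2.5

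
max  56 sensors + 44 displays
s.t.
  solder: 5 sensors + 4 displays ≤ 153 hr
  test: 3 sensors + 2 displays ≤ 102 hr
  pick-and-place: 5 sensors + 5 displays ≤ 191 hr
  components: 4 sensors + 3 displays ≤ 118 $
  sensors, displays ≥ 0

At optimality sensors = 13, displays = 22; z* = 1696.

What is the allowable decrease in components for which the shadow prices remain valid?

Binding constraints: solder, components. The basis is B = [[5,4],[4,3]] with det -1.
Per unit decrease in components, x* moves by d = (-4, 5).
The basis stays optimal until pick-and-place becomes binding; allowable decrease = 3.2 $.

3.2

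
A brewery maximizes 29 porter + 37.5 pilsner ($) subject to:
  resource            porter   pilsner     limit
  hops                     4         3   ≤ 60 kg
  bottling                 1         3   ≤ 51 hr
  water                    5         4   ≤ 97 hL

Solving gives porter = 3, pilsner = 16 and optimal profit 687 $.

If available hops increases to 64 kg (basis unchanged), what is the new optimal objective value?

Check each constraint at x*: hops 60/60 (tight); bottling 51/51 (tight); water 79/97 (slack 18).
Since water is not tight, its dual is 0.
Dual feasibility on the basic columns requires 4·y_hops + 1·y_bottling = 29, 3·y_hops + 3·y_bottling = 37.5.
This yields shadow prices y_hops = 5.5, y_bottling = 7.
Δz = y_hops·Δb = 5.5 × (4) = 22, so new z* = 687 + 22 = 709.

709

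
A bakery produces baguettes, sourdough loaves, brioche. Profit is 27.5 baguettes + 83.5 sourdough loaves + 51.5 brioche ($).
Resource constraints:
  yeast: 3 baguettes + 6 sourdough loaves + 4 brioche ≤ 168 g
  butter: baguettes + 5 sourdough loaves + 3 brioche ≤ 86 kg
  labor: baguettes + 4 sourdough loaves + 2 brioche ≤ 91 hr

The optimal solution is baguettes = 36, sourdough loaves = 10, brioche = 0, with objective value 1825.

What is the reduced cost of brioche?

Binding: yeast and butter. Non-binding: labor (15 unused).
Slack constraints have shadow price 0 (complementary slackness).
Dual feasibility on the basic columns requires 3·y_yeast + 1·y_butter = 27.5, 6·y_yeast + 5·y_butter = 83.5.
→ y_yeast = 6 and y_butter = 9.5.
Reduced cost of brioche: c₃ − yᵀa₃ = 51.5 − (6·4 + 9.5·3) = 51.5 − 52.5 = -1.

-1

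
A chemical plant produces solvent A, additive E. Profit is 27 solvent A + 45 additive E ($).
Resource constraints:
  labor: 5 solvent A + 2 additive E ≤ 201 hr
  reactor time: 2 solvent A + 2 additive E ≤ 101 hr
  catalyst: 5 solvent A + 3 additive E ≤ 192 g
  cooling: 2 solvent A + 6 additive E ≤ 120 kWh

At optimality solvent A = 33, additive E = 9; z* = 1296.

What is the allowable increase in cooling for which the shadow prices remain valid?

102

Binding constraints: catalyst, cooling. The basis is B = [[5,3],[2,6]] with det 24.
Per unit increase in cooling, x* moves by d = (-0.125, 0.2083).
The basis stays optimal until reactor time becomes binding; allowable increase = 102 kWh.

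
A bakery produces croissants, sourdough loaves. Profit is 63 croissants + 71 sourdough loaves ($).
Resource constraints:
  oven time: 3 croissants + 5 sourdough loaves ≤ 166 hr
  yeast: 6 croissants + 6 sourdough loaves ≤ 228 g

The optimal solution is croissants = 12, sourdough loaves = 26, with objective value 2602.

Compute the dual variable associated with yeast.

8.5

Both oven time and yeast are binding at x*.
Dual feasibility on the basic columns requires 3·y_oven time + 6·y_yeast = 63, 5·y_oven time + 6·y_yeast = 71.
→ y_oven time = 4 and y_yeast = 8.5.
Shadow price of yeast = 8.5.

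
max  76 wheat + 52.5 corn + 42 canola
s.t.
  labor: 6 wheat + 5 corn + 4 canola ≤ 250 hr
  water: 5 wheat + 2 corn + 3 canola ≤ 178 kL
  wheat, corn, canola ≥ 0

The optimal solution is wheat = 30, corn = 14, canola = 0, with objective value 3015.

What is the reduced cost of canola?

Both labor and water are binding at x*.
Dual feasibility on the basic columns requires 6·y_labor + 5·y_water = 76, 5·y_labor + 2·y_water = 52.5.
Solving: y_labor = 8.5, y_water = 5.
Reduced cost of canola: c₃ − yᵀa₃ = 42 − (8.5·4 + 5·3) = 42 − 49 = -7.

-7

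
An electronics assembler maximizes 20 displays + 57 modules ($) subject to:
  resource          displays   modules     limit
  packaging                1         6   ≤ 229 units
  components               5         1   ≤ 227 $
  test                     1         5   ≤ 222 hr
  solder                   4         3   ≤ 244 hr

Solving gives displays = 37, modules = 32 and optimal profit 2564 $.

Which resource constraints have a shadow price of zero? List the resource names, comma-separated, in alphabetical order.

components, test

packaging: 229/229 (binding)
components: 217/227 (slack 10)
test: 197/222 (slack 25)
solder: 244/244 (binding)
By complementary slackness, a constraint with positive slack has shadow price 0 → components, test.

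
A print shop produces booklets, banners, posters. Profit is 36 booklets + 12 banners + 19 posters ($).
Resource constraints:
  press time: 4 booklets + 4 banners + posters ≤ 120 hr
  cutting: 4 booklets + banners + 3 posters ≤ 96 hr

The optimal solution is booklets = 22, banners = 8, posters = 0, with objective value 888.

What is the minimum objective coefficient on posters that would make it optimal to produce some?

At the optimum: press time uses 120 of 120 (binding); cutting uses 96 of 96 (binding).
The binding rows give the dual system: 4·y_press time + 4·y_cutting = 36 and 4·y_press time + 1·y_cutting = 12.
→ y_press time = 1 and y_cutting = 8.
posters enters the basis when its profit ≥ yᵀa₃ = 1·1 + 8·3 = 25.

25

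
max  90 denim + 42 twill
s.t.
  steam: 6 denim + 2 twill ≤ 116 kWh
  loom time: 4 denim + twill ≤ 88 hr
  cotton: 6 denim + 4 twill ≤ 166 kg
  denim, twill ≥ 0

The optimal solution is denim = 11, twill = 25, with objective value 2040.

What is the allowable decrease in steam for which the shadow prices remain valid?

33

Binding constraints: steam, cotton. The basis is B = [[6,2],[6,4]] with det 12.
Per unit decrease in steam, x* moves by d = (-0.3333, 0.5).
The basis stays optimal until denim reaches 0; allowable decrease = 33 kWh.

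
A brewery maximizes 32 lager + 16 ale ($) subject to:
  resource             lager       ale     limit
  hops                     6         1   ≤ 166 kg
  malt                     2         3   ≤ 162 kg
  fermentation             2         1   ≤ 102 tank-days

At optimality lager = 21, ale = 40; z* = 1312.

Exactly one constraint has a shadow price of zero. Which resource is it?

fermentation

hops: 166/166 (binding)
malt: 162/162 (binding)
fermentation: 82/102 (slack 20)
By complementary slackness, a constraint with positive slack has shadow price 0 → fermentation.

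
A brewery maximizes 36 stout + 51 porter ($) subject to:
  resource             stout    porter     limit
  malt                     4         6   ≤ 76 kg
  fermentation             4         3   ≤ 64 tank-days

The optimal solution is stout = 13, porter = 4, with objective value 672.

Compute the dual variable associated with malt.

At the optimum: malt uses 76 of 76 (binding); fermentation uses 64 of 64 (binding).
The binding rows give the dual system: 4·y_malt + 4·y_fermentation = 36 and 6·y_malt + 3·y_fermentation = 51.
→ y_malt = 8 and y_fermentation = 1.
Shadow price of malt = 8.

8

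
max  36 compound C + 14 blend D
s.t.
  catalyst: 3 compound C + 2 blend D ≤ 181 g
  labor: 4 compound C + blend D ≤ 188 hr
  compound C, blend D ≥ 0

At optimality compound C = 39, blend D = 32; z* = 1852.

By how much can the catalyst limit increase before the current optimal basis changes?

Binding constraints: catalyst, labor. The basis is B = [[3,2],[4,1]] with det -5.
Per unit increase in catalyst, x* moves by d = (-0.2, 0.8).
The basis stays optimal until compound C reaches 0; allowable increase = 195 g.

195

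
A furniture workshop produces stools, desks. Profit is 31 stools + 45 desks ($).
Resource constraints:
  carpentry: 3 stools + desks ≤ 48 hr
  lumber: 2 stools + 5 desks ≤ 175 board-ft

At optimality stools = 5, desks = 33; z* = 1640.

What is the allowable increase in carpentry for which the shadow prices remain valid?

214.5

Binding constraints: carpentry, lumber. The basis is B = [[3,1],[2,5]] with det 13.
Per unit increase in carpentry, x* moves by d = (0.3846, -0.1538).
The basis stays optimal until desks reaches 0; allowable increase = 214.5 hr.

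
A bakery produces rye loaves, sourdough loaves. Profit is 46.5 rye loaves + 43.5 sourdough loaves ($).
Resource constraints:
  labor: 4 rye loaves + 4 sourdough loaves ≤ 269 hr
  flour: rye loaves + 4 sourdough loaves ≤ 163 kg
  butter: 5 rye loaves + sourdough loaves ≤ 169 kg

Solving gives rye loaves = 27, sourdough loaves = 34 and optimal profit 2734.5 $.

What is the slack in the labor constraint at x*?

25

labor used = 4·27 + 4·34 = 244; slack = 269 − 244 = 25.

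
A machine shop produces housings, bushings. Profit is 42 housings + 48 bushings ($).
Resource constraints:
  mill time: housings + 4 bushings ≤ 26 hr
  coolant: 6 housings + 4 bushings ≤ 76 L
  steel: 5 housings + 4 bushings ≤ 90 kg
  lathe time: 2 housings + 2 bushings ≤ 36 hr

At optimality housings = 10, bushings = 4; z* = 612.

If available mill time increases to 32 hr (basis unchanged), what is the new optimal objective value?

Check each constraint at x*: mill time 26/26 (tight); coolant 76/76 (tight); steel 66/90 (slack 24); lathe time 28/36 (slack 8).
Since steel, lathe time are not tight, their duals are 0.
From A_Bᵀ y = c: 1·y_mill time + 6·y_coolant = 42; 4·y_mill time + 4·y_coolant = 48.
Solving: y_mill time = 6, y_coolant = 6.
Δz = y_mill time·Δb = 6 × (6) = 36, so new z* = 612 + 36 = 648.

648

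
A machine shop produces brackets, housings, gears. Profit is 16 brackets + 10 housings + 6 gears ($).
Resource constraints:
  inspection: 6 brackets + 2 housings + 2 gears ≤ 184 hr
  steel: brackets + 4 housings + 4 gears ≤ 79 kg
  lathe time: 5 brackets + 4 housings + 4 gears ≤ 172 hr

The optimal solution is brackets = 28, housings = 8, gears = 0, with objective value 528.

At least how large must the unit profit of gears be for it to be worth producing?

10

Check each constraint at x*: inspection 184/184 (tight); steel 60/79 (slack 19); lathe time 172/172 (tight).
By complementary slackness, y = 0 for the non-binding constraint.
The binding rows give the dual system: 6·y_inspection + 5·y_lathe time = 16 and 2·y_inspection + 4·y_lathe time = 10.
This yields shadow prices y_inspection = 1, y_lathe time = 2.
gears enters the basis when its profit ≥ yᵀa₃ = 1·2 + 2·4 = 10.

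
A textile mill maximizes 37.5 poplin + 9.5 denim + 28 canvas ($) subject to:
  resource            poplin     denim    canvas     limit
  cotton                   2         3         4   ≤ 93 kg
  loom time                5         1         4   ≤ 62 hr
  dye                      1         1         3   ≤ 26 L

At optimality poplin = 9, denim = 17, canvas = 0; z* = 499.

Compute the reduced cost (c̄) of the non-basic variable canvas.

-7.5

At the optimum: cotton uses 69 of 93 (slack = 24); loom time uses 62 of 62 (binding); dye uses 26 of 26 (binding).
Slack constraints have shadow price 0 (complementary slackness).
The binding rows give the dual system: 5·y_loom time + 1·y_dye = 37.5 and 1·y_loom time + 1·y_dye = 9.5.
Solving: y_loom time = 7, y_dye = 2.5.
Reduced cost of canvas: c₃ − yᵀa₃ = 28 − (7·4 + 2.5·3) = 28 − 35.5 = -7.5.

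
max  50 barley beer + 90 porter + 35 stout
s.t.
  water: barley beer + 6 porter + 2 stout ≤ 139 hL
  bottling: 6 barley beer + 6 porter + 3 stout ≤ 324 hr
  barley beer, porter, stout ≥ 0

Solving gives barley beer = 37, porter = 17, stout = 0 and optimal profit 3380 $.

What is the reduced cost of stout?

-2

Check each constraint at x*: water 139/139 (tight); bottling 324/324 (tight).
Dual feasibility on the basic columns requires 1·y_water + 6·y_bottling = 50, 6·y_water + 6·y_bottling = 90.
This yields shadow prices y_water = 8, y_bottling = 7.
Reduced cost of stout: c₃ − yᵀa₃ = 35 − (8·2 + 7·3) = 35 − 37 = -2.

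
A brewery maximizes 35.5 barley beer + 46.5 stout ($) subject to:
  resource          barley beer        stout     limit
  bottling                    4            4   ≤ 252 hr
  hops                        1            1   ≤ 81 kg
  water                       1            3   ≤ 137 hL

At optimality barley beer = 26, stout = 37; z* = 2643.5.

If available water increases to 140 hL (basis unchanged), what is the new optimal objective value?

Binding: bottling and water. Non-binding: hops (18 unused).
Since hops is not tight, its dual is 0.
The binding rows give the dual system: 4·y_bottling + 1·y_water = 35.5 and 4·y_bottling + 3·y_water = 46.5.
This yields shadow prices y_bottling = 7.5, y_water = 5.5.
Δz = y_water·Δb = 5.5 × (3) = 16.5, so new z* = 2643.5 + 16.5 = 2660.

2660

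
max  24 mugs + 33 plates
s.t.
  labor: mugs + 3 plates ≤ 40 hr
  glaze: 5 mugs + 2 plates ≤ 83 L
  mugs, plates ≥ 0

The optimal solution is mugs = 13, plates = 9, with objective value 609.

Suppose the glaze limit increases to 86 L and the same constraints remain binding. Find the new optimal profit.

At the optimum: labor uses 40 of 40 (binding); glaze uses 83 of 83 (binding).
The binding rows give the dual system: 1·y_labor + 5·y_glaze = 24 and 3·y_labor + 2·y_glaze = 33.
This yields shadow prices y_labor = 9, y_glaze = 3.
Δz = y_glaze·Δb = 3 × (3) = 9, so new z* = 609 + 9 = 618.

618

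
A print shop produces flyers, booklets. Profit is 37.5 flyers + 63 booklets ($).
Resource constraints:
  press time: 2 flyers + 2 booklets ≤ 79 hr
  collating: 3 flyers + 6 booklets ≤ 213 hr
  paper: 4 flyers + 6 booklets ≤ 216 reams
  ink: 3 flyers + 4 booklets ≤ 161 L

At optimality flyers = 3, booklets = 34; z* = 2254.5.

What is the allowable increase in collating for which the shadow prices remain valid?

3

Binding constraints: collating, paper. The basis is B = [[3,6],[4,6]] with det -6.
Per unit increase in collating, x* moves by d = (-1, 0.6667).
The basis stays optimal until flyers reaches 0; allowable increase = 3 hr.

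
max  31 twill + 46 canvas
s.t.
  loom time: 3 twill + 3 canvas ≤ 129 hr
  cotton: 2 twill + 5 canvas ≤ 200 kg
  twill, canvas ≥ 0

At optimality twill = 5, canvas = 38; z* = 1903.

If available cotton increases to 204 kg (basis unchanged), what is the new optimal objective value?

1923

Both loom time and cotton are binding at x*.
The binding rows give the dual system: 3·y_loom time + 2·y_cotton = 31 and 3·y_loom time + 5·y_cotton = 46.
Solving: y_loom time = 7, y_cotton = 5.
Δz = y_cotton·Δb = 5 × (4) = 20, so new z* = 1903 + 20 = 1923.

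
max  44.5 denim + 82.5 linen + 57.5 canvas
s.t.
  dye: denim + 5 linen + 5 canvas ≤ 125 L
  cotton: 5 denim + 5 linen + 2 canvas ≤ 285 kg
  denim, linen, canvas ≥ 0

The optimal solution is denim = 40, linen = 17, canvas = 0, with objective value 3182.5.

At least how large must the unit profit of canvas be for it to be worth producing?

At the optimum: dye uses 125 of 125 (binding); cotton uses 285 of 285 (binding).
From A_Bᵀ y = c: 1·y_dye + 5·y_cotton = 44.5; 5·y_dye + 5·y_cotton = 82.5.
This yields shadow prices y_dye = 9.5, y_cotton = 7.
canvas enters the basis when its profit ≥ yᵀa₃ = 9.5·5 + 7·2 = 61.5.

61.5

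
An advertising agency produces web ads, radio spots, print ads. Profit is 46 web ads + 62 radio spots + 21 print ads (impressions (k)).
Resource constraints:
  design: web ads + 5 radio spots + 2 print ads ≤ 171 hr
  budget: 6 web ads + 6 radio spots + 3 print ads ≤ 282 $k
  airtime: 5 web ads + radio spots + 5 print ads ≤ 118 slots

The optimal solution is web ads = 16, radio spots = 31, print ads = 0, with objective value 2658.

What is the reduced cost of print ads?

-8

Check each constraint at x*: design 171/171 (tight); budget 282/282 (tight); airtime 111/118 (slack 7).
Slack constraints have shadow price 0 (complementary slackness).
From A_Bᵀ y = c: 1·y_design + 6·y_budget = 46; 5·y_design + 6·y_budget = 62.
Solving: y_design = 4, y_budget = 7.
Reduced cost of print ads: c₃ − yᵀa₃ = 21 − (4·2 + 7·3) = 21 − 29 = -8.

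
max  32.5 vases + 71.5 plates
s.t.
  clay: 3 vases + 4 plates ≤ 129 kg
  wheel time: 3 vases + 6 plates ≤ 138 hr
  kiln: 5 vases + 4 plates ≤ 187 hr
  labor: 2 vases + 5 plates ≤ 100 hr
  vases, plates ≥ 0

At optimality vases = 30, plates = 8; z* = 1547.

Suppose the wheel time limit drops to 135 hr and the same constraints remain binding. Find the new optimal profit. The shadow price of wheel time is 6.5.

1527.5

Δb = -3, so new z* = 1547 + (6.5)·(-3) = 1547 − 19.5 = 1527.5.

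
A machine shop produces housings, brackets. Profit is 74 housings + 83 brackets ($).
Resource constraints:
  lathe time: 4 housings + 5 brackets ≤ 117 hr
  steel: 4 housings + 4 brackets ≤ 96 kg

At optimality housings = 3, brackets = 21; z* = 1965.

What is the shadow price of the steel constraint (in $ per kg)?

At the optimum: lathe time uses 117 of 117 (binding); steel uses 96 of 96 (binding).
Dual feasibility on the basic columns requires 4·y_lathe time + 4·y_steel = 74, 5·y_lathe time + 4·y_steel = 83.
Solving: y_lathe time = 9, y_steel = 9.5.
Shadow price of steel = 9.5.

9.5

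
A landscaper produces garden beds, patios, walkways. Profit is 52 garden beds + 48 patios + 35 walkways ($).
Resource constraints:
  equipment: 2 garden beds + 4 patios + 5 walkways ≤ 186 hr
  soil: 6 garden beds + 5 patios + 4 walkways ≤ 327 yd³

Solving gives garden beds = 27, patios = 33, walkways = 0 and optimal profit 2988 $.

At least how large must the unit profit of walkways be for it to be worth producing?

42

Check each constraint at x*: equipment 186/186 (tight); soil 327/327 (tight).
From A_Bᵀ y = c: 2·y_equipment + 6·y_soil = 52; 4·y_equipment + 5·y_soil = 48.
→ y_equipment = 2 and y_soil = 8.
walkways enters the basis when its profit ≥ yᵀa₃ = 2·5 + 8·4 = 42.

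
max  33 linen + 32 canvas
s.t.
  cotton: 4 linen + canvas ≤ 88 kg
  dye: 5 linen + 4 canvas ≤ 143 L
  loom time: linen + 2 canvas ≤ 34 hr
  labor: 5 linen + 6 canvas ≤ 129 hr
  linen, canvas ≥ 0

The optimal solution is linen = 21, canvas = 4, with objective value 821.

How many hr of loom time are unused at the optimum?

5

loom time used = 1·21 + 2·4 = 29; slack = 34 − 29 = 5.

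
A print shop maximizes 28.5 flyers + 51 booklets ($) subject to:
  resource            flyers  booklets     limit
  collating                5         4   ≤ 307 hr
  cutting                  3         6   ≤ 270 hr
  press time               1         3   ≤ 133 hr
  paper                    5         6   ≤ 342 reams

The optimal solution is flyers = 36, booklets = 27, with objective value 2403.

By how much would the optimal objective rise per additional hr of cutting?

7

Binding: cutting and paper. Non-binding: collating (19 unused), press time (16 unused).
By complementary slackness, y = 0 for the non-binding constraints.
The binding rows give the dual system: 3·y_cutting + 5·y_paper = 28.5 and 6·y_cutting + 6·y_paper = 51.
→ y_cutting = 7 and y_paper = 1.5.
Shadow price of cutting = 7.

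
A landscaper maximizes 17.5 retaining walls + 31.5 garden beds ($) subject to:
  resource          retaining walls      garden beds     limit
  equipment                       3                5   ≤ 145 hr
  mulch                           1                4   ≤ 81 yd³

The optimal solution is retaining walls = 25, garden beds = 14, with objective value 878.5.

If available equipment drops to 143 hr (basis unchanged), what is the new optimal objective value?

At the optimum: equipment uses 145 of 145 (binding); mulch uses 81 of 81 (binding).
Dual feasibility on the basic columns requires 3·y_equipment + 1·y_mulch = 17.5, 5·y_equipment + 4·y_mulch = 31.5.
→ y_equipment = 5.5 and y_mulch = 1.
Δz = y_equipment·Δb = 5.5 × (-2) = -11, so new z* = 878.5 − 11 = 867.5.

867.5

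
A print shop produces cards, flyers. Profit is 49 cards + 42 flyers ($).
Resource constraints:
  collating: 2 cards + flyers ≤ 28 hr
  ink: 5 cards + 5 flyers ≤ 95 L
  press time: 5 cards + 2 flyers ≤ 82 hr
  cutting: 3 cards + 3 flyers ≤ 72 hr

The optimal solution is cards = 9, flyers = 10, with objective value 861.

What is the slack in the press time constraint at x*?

press time used = 5·9 + 2·10 = 65; slack = 82 − 65 = 17.

17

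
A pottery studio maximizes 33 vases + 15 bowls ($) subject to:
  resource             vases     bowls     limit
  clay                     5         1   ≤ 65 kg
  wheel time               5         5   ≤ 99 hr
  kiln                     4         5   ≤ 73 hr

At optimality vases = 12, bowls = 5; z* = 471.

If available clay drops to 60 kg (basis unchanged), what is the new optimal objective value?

446

At the optimum: clay uses 65 of 65 (binding); wheel time uses 85 of 99 (slack = 14); kiln uses 73 of 73 (binding).
By complementary slackness, y = 0 for the non-binding constraint.
The binding rows give the dual system: 5·y_clay + 4·y_kiln = 33 and 1·y_clay + 5·y_kiln = 15.
This yields shadow prices y_clay = 5, y_kiln = 2.
Δz = y_clay·Δb = 5 × (-5) = -25, so new z* = 471 − 25 = 446.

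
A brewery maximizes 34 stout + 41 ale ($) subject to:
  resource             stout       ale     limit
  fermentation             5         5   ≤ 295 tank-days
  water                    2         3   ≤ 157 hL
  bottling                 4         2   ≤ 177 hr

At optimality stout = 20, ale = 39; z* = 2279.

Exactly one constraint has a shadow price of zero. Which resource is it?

fermentation: 295/295 (binding)
water: 157/157 (binding)
bottling: 158/177 (slack 19)
By complementary slackness, a constraint with positive slack has shadow price 0 → bottling.

bottling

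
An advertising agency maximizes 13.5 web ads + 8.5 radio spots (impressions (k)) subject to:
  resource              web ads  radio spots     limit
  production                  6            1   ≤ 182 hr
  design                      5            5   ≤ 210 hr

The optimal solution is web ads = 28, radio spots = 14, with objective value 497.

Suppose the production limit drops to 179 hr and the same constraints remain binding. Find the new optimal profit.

Check each constraint at x*: production 182/182 (tight); design 210/210 (tight).
The binding rows give the dual system: 6·y_production + 5·y_design = 13.5 and 1·y_production + 5·y_design = 8.5.
This yields shadow prices y_production = 1, y_design = 1.5.
Δz = y_production·Δb = 1 × (-3) = -3, so new z* = 497 − 3 = 494.

494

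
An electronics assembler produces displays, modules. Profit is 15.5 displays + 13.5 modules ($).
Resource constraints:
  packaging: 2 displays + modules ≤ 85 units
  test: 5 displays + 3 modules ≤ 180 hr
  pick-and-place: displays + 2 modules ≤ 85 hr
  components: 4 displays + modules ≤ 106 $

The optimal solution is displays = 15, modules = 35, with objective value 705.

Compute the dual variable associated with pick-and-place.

Binding: test and pick-and-place. Non-binding: packaging (20 unused), components (11 unused).
By complementary slackness, y = 0 for the non-binding constraints.
Dual feasibility on the basic columns requires 5·y_test + 1·y_pick-and-place = 15.5, 3·y_test + 2·y_pick-and-place = 13.5.
Solving: y_test = 2.5, y_pick-and-place = 3.
Shadow price of pick-and-place = 3.

3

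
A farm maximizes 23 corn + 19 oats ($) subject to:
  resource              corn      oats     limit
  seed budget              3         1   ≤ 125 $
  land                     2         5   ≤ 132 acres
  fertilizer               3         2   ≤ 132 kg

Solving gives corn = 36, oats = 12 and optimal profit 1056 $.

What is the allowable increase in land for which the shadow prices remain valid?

198

Binding constraints: land, fertilizer. The basis is B = [[2,5],[3,2]] with det -11.
Per unit increase in land, x* moves by d = (-0.1818, 0.2727).
The basis stays optimal until corn reaches 0; allowable increase = 198 acres.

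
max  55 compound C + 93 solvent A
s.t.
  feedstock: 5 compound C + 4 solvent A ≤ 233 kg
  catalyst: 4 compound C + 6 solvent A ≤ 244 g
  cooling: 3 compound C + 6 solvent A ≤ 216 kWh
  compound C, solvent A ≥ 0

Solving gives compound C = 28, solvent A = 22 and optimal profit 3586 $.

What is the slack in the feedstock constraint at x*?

feedstock used = 5·28 + 4·22 = 228; slack = 233 − 228 = 5.

5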